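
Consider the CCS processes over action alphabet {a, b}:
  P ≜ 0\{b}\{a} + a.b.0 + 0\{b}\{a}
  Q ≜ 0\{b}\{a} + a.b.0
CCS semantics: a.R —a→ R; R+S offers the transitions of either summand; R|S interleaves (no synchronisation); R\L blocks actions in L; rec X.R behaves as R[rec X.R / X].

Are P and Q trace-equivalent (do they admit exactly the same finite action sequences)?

LTS(P): 3 reachable states
  p0 = 0\{b}\{a} + a.b.0 + 0\{b}\{a} has moves ··a··> p1
  p1 = b.0 has moves ··b··> p2
  p2 = 0 has moves ∅
LTS(Q): 3 reachable states
  q0 = 0\{b}\{a} + a.b.0 has moves ··a··> q1
  q1 = b.0 has moves ··b··> q2
  q2 = 0 has moves ∅
Coarsest stable partition (strong bisimilarity classes):
  B0 = {p0, q0}
  B1 = {p1, q1}
  B2 = {p2, q2}
p0 ∈ B0, q0 ∈ B0 → same block
Bisimilar ⇒ trace-equivalent.

YES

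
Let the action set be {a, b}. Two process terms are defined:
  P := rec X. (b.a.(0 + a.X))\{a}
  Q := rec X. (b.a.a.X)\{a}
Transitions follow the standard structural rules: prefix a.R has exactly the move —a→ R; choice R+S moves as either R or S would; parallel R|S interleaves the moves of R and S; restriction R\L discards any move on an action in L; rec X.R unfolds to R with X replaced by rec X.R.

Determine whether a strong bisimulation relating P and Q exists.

bisimilar

Reachable graph of P (2 states):
  u0 = rec X. (b.a.(0 + a.X))\{a} → —b→ u1
  u1 = (a.(0 + a.(rec X. (b.a.(0 + a.X))\{a})))\{a} → (no moves)
Reachable graph of Q (2 states):
  v0 = rec X. (b.a.a.X)\{a} → —b→ v1
  v1 = (a.a.(rec X. (b.a.a.X)\{a}))\{a} → (no moves)
Coarsest stable partition (strong bisimilarity classes):
  B0 = {u0, v0}
  B1 = {u1, v1}
u0 ∈ B0, v0 ∈ B0 → same block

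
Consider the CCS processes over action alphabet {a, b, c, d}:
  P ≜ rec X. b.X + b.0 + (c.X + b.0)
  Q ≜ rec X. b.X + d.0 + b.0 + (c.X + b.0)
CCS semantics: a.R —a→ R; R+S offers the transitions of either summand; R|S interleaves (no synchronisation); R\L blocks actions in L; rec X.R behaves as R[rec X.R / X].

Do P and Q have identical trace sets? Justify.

LTS(P): 2 reachable states
  m0 = rec X. b.X + b.0 + (c.X + b.0) ⊢ --b--▸ m0, --b--▸ m1, --c--▸ m0
  m1 = 0 ⊢ deadlocked
LTS(Q): 2 reachable states
  n0 = rec X. b.X + d.0 + b.0 + (c.X + b.0) ⊢ --b--▸ n0, --b--▸ n1, --c--▸ n0, --d--▸ n1
  n1 = 0 ⊢ deadlocked
Run σ = ⟨d⟩ on Q: start {n0}
  after d @ step 1: {n1}
  Q completes σ.
Run σ = ⟨d⟩ on P: start {m0}
  after d @ step 1: ∅ (P stuck)

trace-distinct — witness ⟨d⟩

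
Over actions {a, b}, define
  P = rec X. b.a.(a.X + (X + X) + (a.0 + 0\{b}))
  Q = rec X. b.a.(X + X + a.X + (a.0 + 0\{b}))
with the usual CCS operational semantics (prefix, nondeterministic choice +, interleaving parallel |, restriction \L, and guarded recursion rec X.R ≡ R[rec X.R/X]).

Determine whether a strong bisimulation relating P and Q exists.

YES

P's transition system — 4 states:
  p0 = rec X. b.a.(a.X + (X + X) + (a.0 + 0\{b})) → =b=> p1
  p1 = a.(a.(rec X. b.a.(a.X + (X + X) + (a.0 + 0\{b}))) + ((rec X. b.a.(a.X + (X + X) + (a.0 + 0\{b}))) + (rec X. b.a.(a.X + (X + X) + (a.0 + 0\{b})))) + (a.0 + 0\{b})) → =a=> p2
  p2 = a.(rec X. b.a.(a.X + (X + X) + (a.0 + 0\{b}))) + ((rec X. b.a.(a.X + (X + X) + (a.0 + 0\{b}))) + (rec X. b.a.(a.X + (X + X) + (a.0 + 0\{b})))) + (a.0 + 0\{b}) → =a=> p0, =a=> p3, =b=> p1
  p3 = 0 → (no moves)
Q's transition system — 4 states:
  q0 = rec X. b.a.(X + X + a.X + (a.0 + 0\{b})) → =b=> q1
  q1 = a.((rec X. b.a.(X + X + a.X + (a.0 + 0\{b}))) + (rec X. b.a.(X + X + a.X + (a.0 + 0\{b}))) + a.(rec X. b.a.(X + X + a.X + (a.0 + 0\{b}))) + (a.0 + 0\{b})) → =a=> q2
  q2 = (rec X. b.a.(X + X + a.X + (a.0 + 0\{b}))) + (rec X. b.a.(X + X + a.X + (a.0 + 0\{b}))) + a.(rec X. b.a.(X + X + a.X + (a.0 + 0\{b}))) + (a.0 + 0\{b}) → =a=> q0, =a=> q3, =b=> q1
  q3 = 0 → (no moves)
Partition-refinement fixed point:
  B0 = {p0, q0}
  B1 = {p1, q1}
  B2 = {p2, q2}
  B3 = {p3, q3}
p0 ∈ B0, q0 ∈ B0 → same block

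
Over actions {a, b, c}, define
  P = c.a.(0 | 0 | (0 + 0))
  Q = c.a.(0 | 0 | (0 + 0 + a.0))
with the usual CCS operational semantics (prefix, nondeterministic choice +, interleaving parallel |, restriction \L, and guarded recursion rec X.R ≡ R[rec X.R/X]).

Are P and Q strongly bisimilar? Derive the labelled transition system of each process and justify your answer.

NO

Reachable graph of P (3 states):
  p0 = c.a.(0 | 0 | (0 + 0)) → —c→ p1
  p1 = a.(0 | 0 | (0 + 0)) → —a→ p2
  p2 = 0 | 0 | (0 + 0) → stopped
Reachable graph of Q (4 states):
  q0 = c.a.(0 | 0 | (0 + 0 + a.0)) → —c→ q1
  q1 = a.(0 | 0 | (0 + 0 + a.0)) → —a→ q2
  q2 = 0 | 0 | (0 + 0 + a.0) → —a→ q3
  q3 = 0 | 0 | 0 → stopped
Coarsest stable partition (strong bisimilarity classes):
  B0 = {p0}
  B1 = {p1, q2}
  B2 = {p2, q3}
  B3 = {q0}
  B4 = {q1}
p0 ∈ B0, q0 ∈ B3 → different blocks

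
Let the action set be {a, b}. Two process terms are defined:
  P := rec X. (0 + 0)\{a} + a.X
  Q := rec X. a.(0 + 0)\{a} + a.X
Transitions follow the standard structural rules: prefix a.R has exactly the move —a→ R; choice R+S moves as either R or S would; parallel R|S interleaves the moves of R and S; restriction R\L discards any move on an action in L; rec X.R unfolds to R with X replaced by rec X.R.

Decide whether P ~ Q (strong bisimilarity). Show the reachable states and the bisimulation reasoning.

not bisimilar

Reachable graph of P (1 states):
  u0 = rec X. (0 + 0)\{a} + a.X → -a-> u0
Reachable graph of Q (2 states):
  v0 = rec X. a.(0 + 0)\{a} + a.X → -a-> v0, -a-> v1
  v1 = (0 + 0)\{a} → ∅
Coarsest stable partition (strong bisimilarity classes):
  B0 = {u0}
  B1 = {v0}
  B2 = {v1}
u0 ∈ B0, v0 ∈ B1 → different blocks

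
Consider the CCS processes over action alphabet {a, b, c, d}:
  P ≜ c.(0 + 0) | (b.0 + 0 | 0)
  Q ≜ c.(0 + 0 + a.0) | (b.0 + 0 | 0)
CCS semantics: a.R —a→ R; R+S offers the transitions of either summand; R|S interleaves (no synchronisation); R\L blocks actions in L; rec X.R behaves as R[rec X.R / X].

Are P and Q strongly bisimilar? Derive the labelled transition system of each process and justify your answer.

LTS(P): 4 reachable states
  u0 = c.(0 + 0) | (b.0 + 0 | 0) ⊢ --b--▸ u1, --c--▸ u2
  u1 = c.(0 + 0) | 0 ⊢ --c--▸ u3
  u2 = (0 + 0) | (b.0 + 0 | 0) ⊢ --b--▸ u3
  u3 = (0 + 0) | 0 ⊢ ∅
LTS(Q): 6 reachable states
  v0 = c.(0 + 0 + a.0) | (b.0 + 0 | 0) ⊢ --b--▸ v1, --c--▸ v2
  v1 = c.(0 + 0 + a.0) | 0 ⊢ --c--▸ v3
  v2 = (0 + 0 + a.0) | (b.0 + 0 | 0) ⊢ --a--▸ v4, --b--▸ v3
  v3 = (0 + 0 + a.0) | 0 ⊢ --a--▸ v5
  v4 = 0 | (b.0 + 0 | 0) ⊢ --b--▸ v5
  v5 = 0 | 0 ⊢ ∅
Coarsest stable partition (strong bisimilarity classes):
  B0 = {u0}
  B1 = {u1}
  B2 = {u3, v5}
  B3 = {u2, v4}
  B4 = {v0}
  B5 = {v2}
  B6 = {v3}
  B7 = {v1}
u0 ∈ B0, v0 ∈ B4 → different blocks

P ≁ Q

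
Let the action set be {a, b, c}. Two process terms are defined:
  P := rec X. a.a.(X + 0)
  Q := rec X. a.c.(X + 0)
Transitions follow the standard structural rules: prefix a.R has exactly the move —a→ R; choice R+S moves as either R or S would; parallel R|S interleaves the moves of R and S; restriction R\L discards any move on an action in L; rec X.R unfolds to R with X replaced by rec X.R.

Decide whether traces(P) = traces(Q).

LTS(P): 3 reachable states
  p0 = rec X. a.a.(X + 0) has moves ··a··> p1
  p1 = a.((rec X. a.a.(X + 0)) + 0) has moves ··a··> p2
  p2 = (rec X. a.a.(X + 0)) + 0 has moves ··a··> p1
LTS(Q): 3 reachable states
  q0 = rec X. a.c.(X + 0) has moves ··a··> q1
  q1 = c.((rec X. a.c.(X + 0)) + 0) has moves ··c··> q2
  q2 = (rec X. a.c.(X + 0)) + 0 has moves ··a··> q1
Executing aa from P (initial set {p0}):
  after a @ step 1: {p1}
  after a @ step 2: {p2}
  P completes σ.
Executing aa from Q (initial set {q0}):
  after a @ step 1: {q1}
  after a @ step 2: ∅  — Q cannot continue

trace-distinct — witness ⟨aa⟩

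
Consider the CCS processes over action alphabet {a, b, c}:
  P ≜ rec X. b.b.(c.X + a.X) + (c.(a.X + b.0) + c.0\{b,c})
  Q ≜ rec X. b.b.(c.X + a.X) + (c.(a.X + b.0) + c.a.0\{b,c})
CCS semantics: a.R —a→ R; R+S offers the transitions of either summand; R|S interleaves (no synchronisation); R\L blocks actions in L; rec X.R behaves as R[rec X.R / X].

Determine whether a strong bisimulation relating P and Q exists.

not bisimilar

LTS(P): 6 reachable states
  p0 = rec X. b.b.(c.X + a.X) + (c.(a.X + b.0) + c.0\{b,c}) | --b--▸ p1, --c--▸ p2, --c--▸ p3
  p1 = b.(c.(rec X. b.b.(c.X + a.X) + (c.(a.X + b.0) + c.0\{b,c})) + a.(rec X. b.b.(c.X + a.X) + (c.(a.X + b.0) + c.0\{b,c}))) | --b--▸ p4
  p2 = 0\{b,c} | stopped
  p3 = a.(rec X. b.b.(c.X + a.X) + (c.(a.X + b.0) + c.0\{b,c})) + b.0 | --a--▸ p0, --b--▸ p5
  p4 = c.(rec X. b.b.(c.X + a.X) + (c.(a.X + b.0) + c.0\{b,c})) + a.(rec X. b.b.(c.X + a.X) + (c.(a.X + b.0) + c.0\{b,c})) | --a--▸ p0, --c--▸ p0
  p5 = 0 | stopped
LTS(Q): 7 reachable states
  q0 = rec X. b.b.(c.X + a.X) + (c.(a.X + b.0) + c.a.0\{b,c}) | --b--▸ q1, --c--▸ q2, --c--▸ q3
  q1 = b.(c.(rec X. b.b.(c.X + a.X) + (c.(a.X + b.0) + c.a.0\{b,c})) + a.(rec X. b.b.(c.X + a.X) + (c.(a.X + b.0) + c.a.0\{b,c}))) | --b--▸ q4
  q2 = a.(rec X. b.b.(c.X + a.X) + (c.(a.X + b.0) + c.a.0\{b,c})) + b.0 | --a--▸ q0, --b--▸ q5
  q3 = a.0\{b,c} | --a--▸ q6
  q4 = c.(rec X. b.b.(c.X + a.X) + (c.(a.X + b.0) + c.a.0\{b,c})) + a.(rec X. b.b.(c.X + a.X) + (c.(a.X + b.0) + c.a.0\{b,c})) | --a--▸ q0, --c--▸ q0
  q5 = 0 | stopped
  q6 = 0\{b,c} | stopped
Partition-refinement fixed point:
  B0 = {p0}
  B1 = {p2, p5, q5, q6}
  B2 = {p3}
  B3 = {p1}
  B4 = {p4}
  B5 = {q0}
  B6 = {q2}
  B7 = {q3}
  B8 = {q1}
  B9 = {q4}
p0 ∈ B0, q0 ∈ B5 → different blocks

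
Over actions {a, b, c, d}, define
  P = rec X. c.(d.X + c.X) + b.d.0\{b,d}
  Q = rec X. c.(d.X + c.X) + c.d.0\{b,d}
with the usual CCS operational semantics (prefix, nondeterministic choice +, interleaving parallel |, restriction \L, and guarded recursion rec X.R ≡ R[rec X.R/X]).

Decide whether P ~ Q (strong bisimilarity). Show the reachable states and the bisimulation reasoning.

P ≁ Q

P's transition system — 4 states:
  p0 = rec X. c.(d.X + c.X) + b.d.0\{b,d} :: -b-> p1, -c-> p2
  p1 = d.0\{b,d} :: -d-> p3
  p2 = d.(rec X. c.(d.X + c.X) + b.d.0\{b,d}) + c.(rec X. c.(d.X + c.X) + b.d.0\{b,d}) :: -c-> p0, -d-> p0
  p3 = 0\{b,d} :: deadlocked
Q's transition system — 4 states:
  q0 = rec X. c.(d.X + c.X) + c.d.0\{b,d} :: -c-> q1, -c-> q2
  q1 = d.(rec X. c.(d.X + c.X) + c.d.0\{b,d}) + c.(rec X. c.(d.X + c.X) + c.d.0\{b,d}) :: -c-> q0, -d-> q0
  q2 = d.0\{b,d} :: -d-> q3
  q3 = 0\{b,d} :: deadlocked
Coarsest stable partition (strong bisimilarity classes):
  B0 = {p0}
  B1 = {p1, q2}
  B2 = {p3, q3}
  B3 = {p2}
  B4 = {q0}
  B5 = {q1}
p0 ∈ B0, q0 ∈ B4 → different blocks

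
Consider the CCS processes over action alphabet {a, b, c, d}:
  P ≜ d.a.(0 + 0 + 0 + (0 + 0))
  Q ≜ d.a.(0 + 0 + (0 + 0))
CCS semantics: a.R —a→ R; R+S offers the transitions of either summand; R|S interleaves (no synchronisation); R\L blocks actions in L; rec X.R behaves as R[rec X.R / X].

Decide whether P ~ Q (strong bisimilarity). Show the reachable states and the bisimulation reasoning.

YES

Reachable graph of P (3 states):
  m0 = d.a.(0 + 0 + 0 + (0 + 0)) | ··d··> m1
  m1 = a.(0 + 0 + 0 + (0 + 0)) | ··a··> m2
  m2 = 0 + 0 + 0 + (0 + 0) | deadlocked
Reachable graph of Q (3 states):
  n0 = d.a.(0 + 0 + (0 + 0)) | ··d··> n1
  n1 = a.(0 + 0 + (0 + 0)) | ··a··> n2
  n2 = 0 + 0 + (0 + 0) | deadlocked
Coarsest stable partition (strong bisimilarity classes):
  B0 = {m0, n0}
  B1 = {m1, n1}
  B2 = {m2, n2}
m0 ∈ B0, n0 ∈ B0 → same block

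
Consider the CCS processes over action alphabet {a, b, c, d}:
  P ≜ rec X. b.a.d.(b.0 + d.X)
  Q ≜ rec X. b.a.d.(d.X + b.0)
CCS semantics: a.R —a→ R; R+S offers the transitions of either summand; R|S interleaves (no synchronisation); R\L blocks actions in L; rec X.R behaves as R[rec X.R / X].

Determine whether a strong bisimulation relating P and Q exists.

Reachable graph of P (5 states):
  s0 = rec X. b.a.d.(b.0 + d.X) ⊢ --b--▸ s1
  s1 = a.d.(b.0 + d.(rec X. b.a.d.(b.0 + d.X))) ⊢ --a--▸ s2
  s2 = d.(b.0 + d.(rec X. b.a.d.(b.0 + d.X))) ⊢ --d--▸ s3
  s3 = b.0 + d.(rec X. b.a.d.(b.0 + d.X)) ⊢ --b--▸ s4, --d--▸ s0
  s4 = 0 ⊢ stopped
Reachable graph of Q (5 states):
  t0 = rec X. b.a.d.(d.X + b.0) ⊢ --b--▸ t1
  t1 = a.d.(d.(rec X. b.a.d.(d.X + b.0)) + b.0) ⊢ --a--▸ t2
  t2 = d.(d.(rec X. b.a.d.(d.X + b.0)) + b.0) ⊢ --d--▸ t3
  t3 = d.(rec X. b.a.d.(d.X + b.0)) + b.0 ⊢ --b--▸ t4, --d--▸ t0
  t4 = 0 ⊢ stopped
Coarsest stable partition (strong bisimilarity classes):
  B0 = {s0, t0}
  B1 = {s1, t1}
  B2 = {s2, t2}
  B3 = {s3, t3}
  B4 = {s4, t4}
s0 ∈ B0, t0 ∈ B0 → same block

P ~ Q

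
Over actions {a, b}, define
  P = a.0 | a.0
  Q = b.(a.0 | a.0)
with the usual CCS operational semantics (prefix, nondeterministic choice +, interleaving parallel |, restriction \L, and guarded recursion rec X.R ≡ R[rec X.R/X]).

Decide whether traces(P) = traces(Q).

Reachable graph of P (4 states):
  s0 = a.0 | a.0 → --a--▸ s1, --a--▸ s2
  s1 = 0 | a.0 → --a--▸ s3
  s2 = a.0 | 0 → --a--▸ s3
  s3 = 0 | 0 → deadlocked
Reachable graph of Q (5 states):
  t0 = b.(a.0 | a.0) → --b--▸ t1
  t1 = a.0 | a.0 → --a--▸ t2, --a--▸ t3
  t2 = 0 | a.0 → --a--▸ t4
  t3 = a.0 | 0 → --a--▸ t4
  t4 = 0 | 0 → deadlocked
Trace ⟨a⟩ through P, begin at {s0}:
  after a @ step 1: {s1, s2}
  ✓ P
Trace ⟨a⟩ through Q, begin at {t0}:
  after a @ step 1: ∅  — Q cannot continue

traces(P) ≠ traces(Q) — witness ⟨a⟩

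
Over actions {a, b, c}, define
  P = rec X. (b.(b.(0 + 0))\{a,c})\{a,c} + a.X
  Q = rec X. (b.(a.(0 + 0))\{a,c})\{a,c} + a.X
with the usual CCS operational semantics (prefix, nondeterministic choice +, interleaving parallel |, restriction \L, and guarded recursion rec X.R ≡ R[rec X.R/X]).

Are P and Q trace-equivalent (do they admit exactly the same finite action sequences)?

NO — witness ⟨bb⟩

P's transition system — 3 states:
  s0 = rec X. (b.(b.(0 + 0))\{a,c})\{a,c} + a.X | =a=> s0, =b=> s1
  s1 = (b.(0 + 0))\{a,c}\{a,c} | =b=> s2
  s2 = (0 + 0)\{a,c}\{a,c} | ∅
Q's transition system — 2 states:
  t0 = rec X. (b.(a.(0 + 0))\{a,c})\{a,c} + a.X | =a=> t0, =b=> t1
  t1 = (a.(0 + 0))\{a,c}\{a,c} | ∅
Run σ = ⟨bb⟩ on P: start {s0}
  after b @ step 1: {s1}
  after b @ step 2: {s2}
  — P admits the full trace.
Run σ = ⟨bb⟩ on Q: start {t0}
  after b @ step 1: {t1}
  after b @ step 2: no successor for Q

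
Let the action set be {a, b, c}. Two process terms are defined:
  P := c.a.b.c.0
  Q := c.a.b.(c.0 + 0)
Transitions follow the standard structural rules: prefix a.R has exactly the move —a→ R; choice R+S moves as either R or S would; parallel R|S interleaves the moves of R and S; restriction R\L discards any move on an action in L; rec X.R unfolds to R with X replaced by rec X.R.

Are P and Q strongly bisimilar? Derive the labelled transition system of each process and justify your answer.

P ~ Q

Reachable graph of P (5 states):
  s0 = c.a.b.c.0 has moves =c=> s1
  s1 = a.b.c.0 has moves =a=> s2
  s2 = b.c.0 has moves =b=> s3
  s3 = c.0 has moves =c=> s4
  s4 = 0 has moves ∅
Reachable graph of Q (5 states):
  t0 = c.a.b.(c.0 + 0) has moves =c=> t1
  t1 = a.b.(c.0 + 0) has moves =a=> t2
  t2 = b.(c.0 + 0) has moves =b=> t3
  t3 = c.0 + 0 has moves =c=> t4
  t4 = 0 has moves ∅
Coarsest stable partition (strong bisimilarity classes):
  B0 = {s0, t0}
  B1 = {s1, t1}
  B2 = {s2, t2}
  B3 = {s3, t3}
  B4 = {s4, t4}
s0 ∈ B0, t0 ∈ B0 → same block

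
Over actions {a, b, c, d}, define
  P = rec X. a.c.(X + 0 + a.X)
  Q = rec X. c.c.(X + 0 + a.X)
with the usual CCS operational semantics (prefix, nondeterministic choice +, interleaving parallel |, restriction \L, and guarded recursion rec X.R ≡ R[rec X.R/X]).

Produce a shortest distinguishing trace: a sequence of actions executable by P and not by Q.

a

LTS(P): 3 reachable states
  s0 = rec X. a.c.(X + 0 + a.X) ⊢ =a=> s1
  s1 = c.((rec X. a.c.(X + 0 + a.X)) + 0 + a.(rec X. a.c.(X + 0 + a.X))) ⊢ =c=> s2
  s2 = (rec X. a.c.(X + 0 + a.X)) + 0 + a.(rec X. a.c.(X + 0 + a.X)) ⊢ =a=> s0, =a=> s1
LTS(Q): 3 reachable states
  t0 = rec X. c.c.(X + 0 + a.X) ⊢ =c=> t1
  t1 = c.((rec X. c.c.(X + 0 + a.X)) + 0 + a.(rec X. c.c.(X + 0 + a.X))) ⊢ =c=> t2
  t2 = (rec X. c.c.(X + 0 + a.X)) + 0 + a.(rec X. c.c.(X + 0 + a.X)) ⊢ =a=> t0, =c=> t1
Trace ⟨a⟩ through P, begin at {s0}:
  [1] a ⇒ {s1}
  — P admits the full trace.
Trace ⟨a⟩ through Q, begin at {t0}:
  [1] a ⇒ ∅  — Q cannot continue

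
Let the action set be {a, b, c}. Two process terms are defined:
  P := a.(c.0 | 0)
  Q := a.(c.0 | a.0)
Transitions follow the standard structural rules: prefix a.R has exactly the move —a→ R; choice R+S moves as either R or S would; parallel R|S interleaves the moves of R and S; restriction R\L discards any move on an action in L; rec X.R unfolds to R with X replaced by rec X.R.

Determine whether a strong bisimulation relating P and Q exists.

Reachable graph of P (3 states):
  u0 = a.(c.0 | 0) :: ··a··> u1
  u1 = c.0 | 0 :: ··c··> u2
  u2 = 0 | 0 :: deadlocked
Reachable graph of Q (5 states):
  v0 = a.(c.0 | a.0) :: ··a··> v1
  v1 = c.0 | a.0 :: ··a··> v2, ··c··> v3
  v2 = c.0 | 0 :: ··c··> v4
  v3 = 0 | a.0 :: ··a··> v4
  v4 = 0 | 0 :: deadlocked
Coarsest stable partition (strong bisimilarity classes):
  B0 = {u0}
  B1 = {u1, v2}
  B2 = {u2, v4}
  B3 = {v0}
  B4 = {v1}
  B5 = {v3}
u0 ∈ B0, v0 ∈ B3 → different blocks

P ≁ Q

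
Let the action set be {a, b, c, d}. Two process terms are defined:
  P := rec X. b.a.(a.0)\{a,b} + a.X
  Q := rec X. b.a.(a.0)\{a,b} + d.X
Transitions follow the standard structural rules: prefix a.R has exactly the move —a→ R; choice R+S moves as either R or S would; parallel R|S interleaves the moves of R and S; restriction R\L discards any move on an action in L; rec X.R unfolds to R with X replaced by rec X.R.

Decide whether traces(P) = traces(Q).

NO — witness ⟨a⟩

P's transition system — 3 states:
  p0 = rec X. b.a.(a.0)\{a,b} + a.X :: --a--▸ p0, --b--▸ p1
  p1 = a.(a.0)\{a,b} :: --a--▸ p2
  p2 = (a.0)\{a,b} :: ·
Q's transition system — 3 states:
  q0 = rec X. b.a.(a.0)\{a,b} + d.X :: --b--▸ q1, --d--▸ q0
  q1 = a.(a.0)\{a,b} :: --a--▸ q2
  q2 = (a.0)\{a,b} :: ·
Executing a from P (initial set {p0}):
  after a @ step 1: {p0}
  P completes σ.
Executing a from Q (initial set {q0}):
  after a @ step 1: no successor for Q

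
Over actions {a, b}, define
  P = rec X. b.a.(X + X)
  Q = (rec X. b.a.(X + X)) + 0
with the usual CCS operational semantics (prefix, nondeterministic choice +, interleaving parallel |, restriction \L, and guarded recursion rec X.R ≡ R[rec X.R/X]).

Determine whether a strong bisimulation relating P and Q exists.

P ~ Q

LTS(P): 3 reachable states
  u0 = rec X. b.a.(X + X) has moves —b→ u1
  u1 = a.((rec X. b.a.(X + X)) + (rec X. b.a.(X + X))) has moves —a→ u2
  u2 = (rec X. b.a.(X + X)) + (rec X. b.a.(X + X)) has moves —b→ u1
LTS(Q): 3 reachable states
  v0 = (rec X. b.a.(X + X)) + 0 has moves —b→ v1
  v1 = a.((rec X. b.a.(X + X)) + (rec X. b.a.(X + X))) has moves —a→ v2
  v2 = (rec X. b.a.(X + X)) + (rec X. b.a.(X + X)) has moves —b→ v1
Partition-refinement fixed point:
  B0 = {u0, u2, v0, v2}
  B1 = {u1, v1}
u0 ∈ B0, v0 ∈ B0 → same block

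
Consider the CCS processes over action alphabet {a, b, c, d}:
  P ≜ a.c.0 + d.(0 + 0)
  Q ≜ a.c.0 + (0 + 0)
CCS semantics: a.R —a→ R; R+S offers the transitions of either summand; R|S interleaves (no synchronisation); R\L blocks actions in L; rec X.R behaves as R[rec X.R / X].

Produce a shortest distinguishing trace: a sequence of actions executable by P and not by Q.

d

LTS(P): 4 reachable states
  s0 = a.c.0 + d.(0 + 0) | -a-> s1, -d-> s2
  s1 = c.0 | -c-> s3
  s2 = 0 + 0 | deadlocked
  s3 = 0 | deadlocked
LTS(Q): 3 reachable states
  t0 = a.c.0 + (0 + 0) | -a-> t1
  t1 = c.0 | -c-> t2
  t2 = 0 | deadlocked
Executing d from P (initial set {s0}):
  [1] d ⇒ {s2}
  ✓ P
Executing d from Q (initial set {t0}):
  [1] d ⇒ ∅  — Q cannot continue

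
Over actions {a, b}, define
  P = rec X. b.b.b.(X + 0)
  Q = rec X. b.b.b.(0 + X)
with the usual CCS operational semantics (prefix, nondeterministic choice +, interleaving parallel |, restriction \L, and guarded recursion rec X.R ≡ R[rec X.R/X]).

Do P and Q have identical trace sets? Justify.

LTS(P): 4 reachable states
  m0 = rec X. b.b.b.(X + 0) :: =b=> m1
  m1 = b.b.((rec X. b.b.b.(X + 0)) + 0) :: =b=> m2
  m2 = b.((rec X. b.b.b.(X + 0)) + 0) :: =b=> m3
  m3 = (rec X. b.b.b.(X + 0)) + 0 :: =b=> m1
LTS(Q): 4 reachable states
  n0 = rec X. b.b.b.(0 + X) :: =b=> n1
  n1 = b.b.(0 + (rec X. b.b.b.(0 + X))) :: =b=> n2
  n2 = b.(0 + (rec X. b.b.b.(0 + X))) :: =b=> n3
  n3 = 0 + (rec X. b.b.b.(0 + X)) :: =b=> n1
Bisimilarity quotient blocks:
  B0 = {m0, m1, m2, m3, n0, n1, n2, n3}
m0 ∈ B0, n0 ∈ B0 → same block
Bisimilar ⇒ trace-equivalent.

trace-equivalent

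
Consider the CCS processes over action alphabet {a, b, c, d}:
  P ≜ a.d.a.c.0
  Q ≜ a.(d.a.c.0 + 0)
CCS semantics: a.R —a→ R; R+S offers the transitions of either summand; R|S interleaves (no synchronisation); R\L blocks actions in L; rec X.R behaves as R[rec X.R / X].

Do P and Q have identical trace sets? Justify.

YES

P's transition system — 5 states:
  p0 = a.d.a.c.0 ⊢ -a-> p1
  p1 = d.a.c.0 ⊢ -d-> p2
  p2 = a.c.0 ⊢ -a-> p3
  p3 = c.0 ⊢ -c-> p4
  p4 = 0 ⊢ (no moves)
Q's transition system — 5 states:
  q0 = a.(d.a.c.0 + 0) ⊢ -a-> q1
  q1 = d.a.c.0 + 0 ⊢ -d-> q2
  q2 = a.c.0 ⊢ -a-> q3
  q3 = c.0 ⊢ -c-> q4
  q4 = 0 ⊢ (no moves)
Partition-refinement fixed point:
  B0 = {p0, q0}
  B1 = {p1, q1}
  B2 = {p2, q2}
  B3 = {p3, q3}
  B4 = {p4, q4}
p0 ∈ B0, q0 ∈ B0 → same block
Bisimilar ⇒ trace-equivalent.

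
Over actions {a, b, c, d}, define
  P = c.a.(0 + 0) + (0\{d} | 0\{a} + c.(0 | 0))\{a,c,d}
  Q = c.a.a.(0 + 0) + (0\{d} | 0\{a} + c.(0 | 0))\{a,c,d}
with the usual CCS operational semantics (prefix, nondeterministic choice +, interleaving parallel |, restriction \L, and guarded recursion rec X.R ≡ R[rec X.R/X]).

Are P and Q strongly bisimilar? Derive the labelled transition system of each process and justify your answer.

P ≁ Q

LTS(P): 3 reachable states
  m0 = c.a.(0 + 0) + (0\{d} | 0\{a} + c.(0 | 0))\{a,c,d} :: —c→ m1
  m1 = a.(0 + 0) :: —a→ m2
  m2 = 0 + 0 :: (no moves)
LTS(Q): 4 reachable states
  n0 = c.a.a.(0 + 0) + (0\{d} | 0\{a} + c.(0 | 0))\{a,c,d} :: —c→ n1
  n1 = a.a.(0 + 0) :: —a→ n2
  n2 = a.(0 + 0) :: —a→ n3
  n3 = 0 + 0 :: (no moves)
Partition-refinement fixed point:
  B0 = {m0}
  B1 = {m1, n2}
  B2 = {m2, n3}
  B3 = {n0}
  B4 = {n1}
m0 ∈ B0, n0 ∈ B3 → different blocks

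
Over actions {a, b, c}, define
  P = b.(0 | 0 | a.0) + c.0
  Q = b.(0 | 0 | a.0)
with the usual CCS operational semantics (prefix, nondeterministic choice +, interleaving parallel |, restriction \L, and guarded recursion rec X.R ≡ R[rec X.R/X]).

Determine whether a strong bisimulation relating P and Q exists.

NO

LTS(P): 4 reachable states
  s0 = b.(0 | 0 | a.0) + c.0 :: —b→ s1, —c→ s2
  s1 = 0 | 0 | a.0 :: —a→ s3
  s2 = 0 :: stopped
  s3 = 0 | 0 | 0 :: stopped
LTS(Q): 3 reachable states
  t0 = b.(0 | 0 | a.0) :: —b→ t1
  t1 = 0 | 0 | a.0 :: —a→ t2
  t2 = 0 | 0 | 0 :: stopped
Partition-refinement fixed point:
  B0 = {s0}
  B1 = {s1, t1}
  B2 = {s2, s3, t2}
  B3 = {t0}
s0 ∈ B0, t0 ∈ B3 → different blocks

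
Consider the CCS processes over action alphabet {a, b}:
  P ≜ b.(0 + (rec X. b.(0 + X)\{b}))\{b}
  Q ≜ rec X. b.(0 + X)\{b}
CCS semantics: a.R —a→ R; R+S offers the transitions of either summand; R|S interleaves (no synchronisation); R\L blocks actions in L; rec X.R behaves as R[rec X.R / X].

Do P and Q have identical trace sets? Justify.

P's transition system — 2 states:
  s0 = b.(0 + (rec X. b.(0 + X)\{b}))\{b} ⊢ —b→ s1
  s1 = (0 + (rec X. b.(0 + X)\{b}))\{b} ⊢ ∅
Q's transition system — 2 states:
  t0 = rec X. b.(0 + X)\{b} ⊢ —b→ t1
  t1 = (0 + (rec X. b.(0 + X)\{b}))\{b} ⊢ ∅
Bisimilarity quotient blocks:
  B0 = {s0, t0}
  B1 = {s1, t1}
s0 ∈ B0, t0 ∈ B0 → same block
Bisimilar ⇒ trace-equivalent.

trace-equivalent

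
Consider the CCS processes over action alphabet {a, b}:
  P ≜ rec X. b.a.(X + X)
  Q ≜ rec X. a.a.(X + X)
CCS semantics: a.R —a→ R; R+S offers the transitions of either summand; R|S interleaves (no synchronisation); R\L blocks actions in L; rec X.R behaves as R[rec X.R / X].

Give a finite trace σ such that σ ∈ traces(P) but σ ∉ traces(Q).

b

LTS(P): 3 reachable states
  s0 = rec X. b.a.(X + X) ⊢ ··b··> s1
  s1 = a.((rec X. b.a.(X + X)) + (rec X. b.a.(X + X))) ⊢ ··a··> s2
  s2 = (rec X. b.a.(X + X)) + (rec X. b.a.(X + X)) ⊢ ··b··> s1
LTS(Q): 3 reachable states
  t0 = rec X. a.a.(X + X) ⊢ ··a··> t1
  t1 = a.((rec X. a.a.(X + X)) + (rec X. a.a.(X + X))) ⊢ ··a··> t2
  t2 = (rec X. a.a.(X + X)) + (rec X. a.a.(X + X)) ⊢ ··a··> t1
Trace ⟨b⟩ through P, begin at {s0}:
  after b @ step 1: {s1}
  P completes σ.
Trace ⟨b⟩ through Q, begin at {t0}:
  after b @ step 1: ∅  — Q cannot continue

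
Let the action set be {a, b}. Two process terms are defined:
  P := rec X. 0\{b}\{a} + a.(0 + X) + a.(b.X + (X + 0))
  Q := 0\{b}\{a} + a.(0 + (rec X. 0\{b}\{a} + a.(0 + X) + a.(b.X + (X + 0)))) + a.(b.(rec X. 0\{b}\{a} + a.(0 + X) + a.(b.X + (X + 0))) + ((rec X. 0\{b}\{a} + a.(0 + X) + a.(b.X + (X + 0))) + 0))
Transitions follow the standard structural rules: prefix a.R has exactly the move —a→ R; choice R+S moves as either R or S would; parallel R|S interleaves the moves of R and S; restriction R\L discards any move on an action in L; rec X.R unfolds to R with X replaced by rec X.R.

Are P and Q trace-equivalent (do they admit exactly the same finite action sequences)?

trace-equivalent

Reachable graph of P (3 states):
  p0 = rec X. 0\{b}\{a} + a.(0 + X) + a.(b.X + (X + 0)) → —a→ p1, —a→ p2
  p1 = 0 + (rec X. 0\{b}\{a} + a.(0 + X) + a.(b.X + (X + 0))) → —a→ p1, —a→ p2
  p2 = b.(rec X. 0\{b}\{a} + a.(0 + X) + a.(b.X + (X + 0))) + ((rec X. 0\{b}\{a} + a.(0 + X) + a.(b.X + (X + 0))) + 0) → —a→ p1, —a→ p2, —b→ p0
Reachable graph of Q (4 states):
  q0 = 0\{b}\{a} + a.(0 + (rec X. 0\{b}\{a} + a.(0 + X) + a.(b.X + (X + 0)))) + a.(b.(rec X. 0\{b}\{a} + a.(0 + X) + a.(b.X + (X + 0))) + ((rec X. 0\{b}\{a} + a.(0 + X) + a.(b.X + (X + 0))) + 0)) → —a→ q1, —a→ q2
  q1 = 0 + (rec X. 0\{b}\{a} + a.(0 + X) + a.(b.X + (X + 0))) → —a→ q1, —a→ q2
  q2 = b.(rec X. 0\{b}\{a} + a.(0 + X) + a.(b.X + (X + 0))) + ((rec X. 0\{b}\{a} + a.(0 + X) + a.(b.X + (X + 0))) + 0) → —a→ q1, —a→ q2, —b→ q3
  q3 = rec X. 0\{b}\{a} + a.(0 + X) + a.(b.X + (X + 0)) → —a→ q1, —a→ q2
Bisimilarity quotient blocks:
  B0 = {p0, p1, q0, q1, q3}
  B1 = {p2, q2}
p0 ∈ B0, q0 ∈ B0 → same block
Bisimilar ⇒ trace-equivalent.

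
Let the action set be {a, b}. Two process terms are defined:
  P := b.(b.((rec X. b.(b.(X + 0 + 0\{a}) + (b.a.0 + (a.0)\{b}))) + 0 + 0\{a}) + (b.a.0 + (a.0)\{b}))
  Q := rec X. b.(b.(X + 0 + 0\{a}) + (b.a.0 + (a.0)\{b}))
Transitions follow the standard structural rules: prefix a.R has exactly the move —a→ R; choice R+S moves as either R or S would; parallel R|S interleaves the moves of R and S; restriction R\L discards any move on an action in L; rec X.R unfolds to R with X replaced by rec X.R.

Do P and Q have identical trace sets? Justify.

YES

LTS(P): 6 reachable states
  p0 = b.(b.((rec X. b.(b.(X + 0 + 0\{a}) + (b.a.0 + (a.0)\{b}))) + 0 + 0\{a}) + (b.a.0 + (a.0)\{b})) ⊢ ··b··> p1
  p1 = b.((rec X. b.(b.(X + 0 + 0\{a}) + (b.a.0 + (a.0)\{b}))) + 0 + 0\{a}) + (b.a.0 + (a.0)\{b}) ⊢ ··a··> p2, ··b··> p3, ··b··> p4
  p2 = 0\{b} ⊢ ∅
  p3 = (rec X. b.(b.(X + 0 + 0\{a}) + (b.a.0 + (a.0)\{b}))) + 0 + 0\{a} ⊢ ··b··> p1
  p4 = a.0 ⊢ ··a··> p5
  p5 = 0 ⊢ ∅
LTS(Q): 6 reachable states
  q0 = rec X. b.(b.(X + 0 + 0\{a}) + (b.a.0 + (a.0)\{b})) ⊢ ··b··> q1
  q1 = b.((rec X. b.(b.(X + 0 + 0\{a}) + (b.a.0 + (a.0)\{b}))) + 0 + 0\{a}) + (b.a.0 + (a.0)\{b}) ⊢ ··a··> q2, ··b··> q3, ··b··> q4
  q2 = 0\{b} ⊢ ∅
  q3 = (rec X. b.(b.(X + 0 + 0\{a}) + (b.a.0 + (a.0)\{b}))) + 0 + 0\{a} ⊢ ··b··> q1
  q4 = a.0 ⊢ ··a··> q5
  q5 = 0 ⊢ ∅
Partition-refinement fixed point:
  B0 = {p0, p3, q0, q3}
  B1 = {p1, q1}
  B2 = {p4, q4}
  B3 = {p2, p5, q2, q5}
p0 ∈ B0, q0 ∈ B0 → same block
Bisimilar ⇒ trace-equivalent.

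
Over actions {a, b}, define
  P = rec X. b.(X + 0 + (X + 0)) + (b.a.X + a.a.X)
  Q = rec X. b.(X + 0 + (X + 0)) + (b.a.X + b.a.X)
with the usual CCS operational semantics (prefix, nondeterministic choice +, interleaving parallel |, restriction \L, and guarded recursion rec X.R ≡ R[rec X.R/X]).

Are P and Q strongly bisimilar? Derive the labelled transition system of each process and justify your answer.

not bisimilar

P's transition system — 3 states:
  u0 = rec X. b.(X + 0 + (X + 0)) + (b.a.X + a.a.X) | —a→ u1, —b→ u1, —b→ u2
  u1 = a.(rec X. b.(X + 0 + (X + 0)) + (b.a.X + a.a.X)) | —a→ u0
  u2 = (rec X. b.(X + 0 + (X + 0)) + (b.a.X + a.a.X)) + 0 + ((rec X. b.(X + 0 + (X + 0)) + (b.a.X + a.a.X)) + 0) | —a→ u1, —b→ u1, —b→ u2
Q's transition system — 3 states:
  v0 = rec X. b.(X + 0 + (X + 0)) + (b.a.X + b.a.X) | —b→ v1, —b→ v2
  v1 = (rec X. b.(X + 0 + (X + 0)) + (b.a.X + b.a.X)) + 0 + ((rec X. b.(X + 0 + (X + 0)) + (b.a.X + b.a.X)) + 0) | —b→ v1, —b→ v2
  v2 = a.(rec X. b.(X + 0 + (X + 0)) + (b.a.X + b.a.X)) | —a→ v0
Coarsest stable partition (strong bisimilarity classes):
  B0 = {u0, u2}
  B1 = {u1}
  B2 = {v0, v1}
  B3 = {v2}
u0 ∈ B0, v0 ∈ B2 → different blocks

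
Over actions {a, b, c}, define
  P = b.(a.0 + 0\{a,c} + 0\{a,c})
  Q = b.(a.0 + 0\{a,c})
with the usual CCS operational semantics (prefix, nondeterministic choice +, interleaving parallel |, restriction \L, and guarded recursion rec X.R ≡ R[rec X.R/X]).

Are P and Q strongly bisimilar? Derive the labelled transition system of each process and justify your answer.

Reachable graph of P (3 states):
  u0 = b.(a.0 + 0\{a,c} + 0\{a,c}) | =b=> u1
  u1 = a.0 + 0\{a,c} + 0\{a,c} | =a=> u2
  u2 = 0 | (no moves)
Reachable graph of Q (3 states):
  v0 = b.(a.0 + 0\{a,c}) | =b=> v1
  v1 = a.0 + 0\{a,c} | =a=> v2
  v2 = 0 | (no moves)
Bisimilarity quotient blocks:
  B0 = {u0, v0}
  B1 = {u1, v1}
  B2 = {u2, v2}
u0 ∈ B0, v0 ∈ B0 → same block

bisimilar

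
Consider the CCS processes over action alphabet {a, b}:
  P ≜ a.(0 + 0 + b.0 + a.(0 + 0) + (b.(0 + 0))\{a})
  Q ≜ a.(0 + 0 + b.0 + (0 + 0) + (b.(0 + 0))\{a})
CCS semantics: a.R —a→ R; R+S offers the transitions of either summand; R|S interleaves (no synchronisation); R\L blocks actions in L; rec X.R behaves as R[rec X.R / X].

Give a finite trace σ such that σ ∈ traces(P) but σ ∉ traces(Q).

aa

Reachable graph of P (5 states):
  s0 = a.(0 + 0 + b.0 + a.(0 + 0) + (b.(0 + 0))\{a}) | ··a··> s1
  s1 = 0 + 0 + b.0 + a.(0 + 0) + (b.(0 + 0))\{a} | ··a··> s2, ··b··> s3, ··b··> s4
  s2 = 0 + 0 | ∅
  s3 = (0 + 0)\{a} | ∅
  s4 = 0 | ∅
Reachable graph of Q (4 states):
  t0 = a.(0 + 0 + b.0 + (0 + 0) + (b.(0 + 0))\{a}) | ··a··> t1
  t1 = 0 + 0 + b.0 + (0 + 0) + (b.(0 + 0))\{a} | ··b··> t2, ··b··> t3
  t2 = (0 + 0)\{a} | ∅
  t3 = 0 | ∅
Trace ⟨aa⟩ through P, begin at {s0}:
  [1] a ⇒ {s1}
  [2] a ⇒ {s2}
  — P admits the full trace.
Trace ⟨aa⟩ through Q, begin at {t0}:
  [1] a ⇒ {t1}
  [2] a ⇒ no successor for Q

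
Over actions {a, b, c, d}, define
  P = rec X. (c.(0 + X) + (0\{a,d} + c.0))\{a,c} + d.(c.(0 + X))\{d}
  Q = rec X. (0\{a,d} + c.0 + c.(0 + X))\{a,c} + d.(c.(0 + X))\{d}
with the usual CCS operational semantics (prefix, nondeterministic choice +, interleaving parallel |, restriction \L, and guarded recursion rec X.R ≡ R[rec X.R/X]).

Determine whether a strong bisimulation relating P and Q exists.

bisimilar

P's transition system — 3 states:
  m0 = rec X. (c.(0 + X) + (0\{a,d} + c.0))\{a,c} + d.(c.(0 + X))\{d} | -d-> m1
  m1 = (c.(0 + (rec X. (c.(0 + X) + (0\{a,d} + c.0))\{a,c} + d.(c.(0 + X))\{d})))\{d} | -c-> m2
  m2 = (0 + (rec X. (c.(0 + X) + (0\{a,d} + c.0))\{a,c} + d.(c.(0 + X))\{d}))\{d} | ∅
Q's transition system — 3 states:
  n0 = rec X. (0\{a,d} + c.0 + c.(0 + X))\{a,c} + d.(c.(0 + X))\{d} | -d-> n1
  n1 = (c.(0 + (rec X. (0\{a,d} + c.0 + c.(0 + X))\{a,c} + d.(c.(0 + X))\{d})))\{d} | -c-> n2
  n2 = (0 + (rec X. (0\{a,d} + c.0 + c.(0 + X))\{a,c} + d.(c.(0 + X))\{d}))\{d} | ∅
Bisimilarity quotient blocks:
  B0 = {m0, n0}
  B1 = {m1, n1}
  B2 = {m2, n2}
m0 ∈ B0, n0 ∈ B0 → same block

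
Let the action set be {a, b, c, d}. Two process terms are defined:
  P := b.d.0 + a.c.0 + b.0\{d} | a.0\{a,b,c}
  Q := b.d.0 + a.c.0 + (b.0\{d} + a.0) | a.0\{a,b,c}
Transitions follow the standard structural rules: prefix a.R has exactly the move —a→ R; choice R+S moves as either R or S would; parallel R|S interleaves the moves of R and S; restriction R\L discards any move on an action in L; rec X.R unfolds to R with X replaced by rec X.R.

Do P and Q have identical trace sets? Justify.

trace-distinct — witness ⟨aa⟩

P's transition system — 7 states:
  p0 = b.d.0 + a.c.0 + b.0\{d} | a.0\{a,b,c} → --a--▸ p1, --a--▸ p2, --b--▸ p3, --b--▸ p4
  p1 = b.0\{d} | 0\{a,b,c} → --b--▸ p5
  p2 = c.0 → --c--▸ p6
  p3 = 0\{d} | a.0\{a,b,c} → --a--▸ p5
  p4 = d.0 → --d--▸ p6
  p5 = 0\{d} | 0\{a,b,c} → ·
  p6 = 0 → ·
Q's transition system — 9 states:
  q0 = b.d.0 + a.c.0 + (b.0\{d} + a.0) | a.0\{a,b,c} → --a--▸ q1, --a--▸ q2, --a--▸ q3, --b--▸ q4, --b--▸ q5
  q1 = (b.0\{d} + a.0) | 0\{a,b,c} → --a--▸ q6, --b--▸ q7
  q2 = 0 | a.0\{a,b,c} → --a--▸ q6
  q3 = c.0 → --c--▸ q8
  q4 = 0\{d} | a.0\{a,b,c} → --a--▸ q7
  q5 = d.0 → --d--▸ q8
  q6 = 0 | 0\{a,b,c} → ·
  q7 = 0\{d} | 0\{a,b,c} → ·
  q8 = 0 → ·
Executing aa from Q (initial set {q0}):
  step 1 (a): {q1, q2, q3}
  step 2 (a): {q6}
  Q completes σ.
Executing aa from P (initial set {p0}):
  step 1 (a): {p1, p2}
  step 2 (a): no successor for P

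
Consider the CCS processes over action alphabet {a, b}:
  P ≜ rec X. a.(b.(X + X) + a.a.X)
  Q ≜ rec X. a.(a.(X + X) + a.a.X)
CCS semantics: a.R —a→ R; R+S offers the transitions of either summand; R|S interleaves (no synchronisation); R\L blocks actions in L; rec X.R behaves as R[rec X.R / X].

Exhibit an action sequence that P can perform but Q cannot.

P's transition system — 4 states:
  u0 = rec X. a.(b.(X + X) + a.a.X) → =a=> u1
  u1 = b.((rec X. a.(b.(X + X) + a.a.X)) + (rec X. a.(b.(X + X) + a.a.X))) + a.a.(rec X. a.(b.(X + X) + a.a.X)) → =a=> u2, =b=> u3
  u2 = a.(rec X. a.(b.(X + X) + a.a.X)) → =a=> u0
  u3 = (rec X. a.(b.(X + X) + a.a.X)) + (rec X. a.(b.(X + X) + a.a.X)) → =a=> u1
Q's transition system — 4 states:
  v0 = rec X. a.(a.(X + X) + a.a.X) → =a=> v1
  v1 = a.((rec X. a.(a.(X + X) + a.a.X)) + (rec X. a.(a.(X + X) + a.a.X))) + a.a.(rec X. a.(a.(X + X) + a.a.X)) → =a=> v2, =a=> v3
  v2 = (rec X. a.(a.(X + X) + a.a.X)) + (rec X. a.(a.(X + X) + a.a.X)) → =a=> v1
  v3 = a.(rec X. a.(a.(X + X) + a.a.X)) → =a=> v0
Executing ab from P (initial set {u0}):
  [1] a ⇒ {u1}
  [2] b ⇒ {u3}
  ✓ P
Executing ab from Q (initial set {v0}):
  [1] a ⇒ {v1}
  [2] b ⇒ no successor for Q

ab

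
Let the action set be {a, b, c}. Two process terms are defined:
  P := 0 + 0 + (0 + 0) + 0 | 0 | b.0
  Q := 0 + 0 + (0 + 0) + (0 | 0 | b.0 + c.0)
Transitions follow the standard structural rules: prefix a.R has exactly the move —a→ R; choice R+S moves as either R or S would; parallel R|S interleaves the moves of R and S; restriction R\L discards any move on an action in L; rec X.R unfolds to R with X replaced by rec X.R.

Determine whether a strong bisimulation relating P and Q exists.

NO

P's transition system — 2 states:
  p0 = 0 + 0 + (0 + 0) + 0 | 0 | b.0 :: ··b··> p1
  p1 = 0 | 0 | 0 :: (no moves)
Q's transition system — 3 states:
  q0 = 0 + 0 + (0 + 0) + (0 | 0 | b.0 + c.0) :: ··b··> q1, ··c··> q2
  q1 = 0 | 0 | 0 :: (no moves)
  q2 = 0 :: (no moves)
Coarsest stable partition (strong bisimilarity classes):
  B0 = {p0}
  B1 = {p1, q1, q2}
  B2 = {q0}
p0 ∈ B0, q0 ∈ B2 → different blocks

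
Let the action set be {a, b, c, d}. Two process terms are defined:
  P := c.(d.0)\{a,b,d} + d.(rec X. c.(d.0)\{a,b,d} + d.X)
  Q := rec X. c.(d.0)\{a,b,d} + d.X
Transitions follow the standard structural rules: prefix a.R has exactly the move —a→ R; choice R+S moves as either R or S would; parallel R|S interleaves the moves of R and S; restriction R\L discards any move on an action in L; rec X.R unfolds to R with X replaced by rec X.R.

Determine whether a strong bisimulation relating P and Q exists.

YES

LTS(P): 3 reachable states
  m0 = c.(d.0)\{a,b,d} + d.(rec X. c.(d.0)\{a,b,d} + d.X) | --c--▸ m1, --d--▸ m2
  m1 = (d.0)\{a,b,d} | ·
  m2 = rec X. c.(d.0)\{a,b,d} + d.X | --c--▸ m1, --d--▸ m2
LTS(Q): 2 reachable states
  n0 = rec X. c.(d.0)\{a,b,d} + d.X | --c--▸ n1, --d--▸ n0
  n1 = (d.0)\{a,b,d} | ·
Coarsest stable partition (strong bisimilarity classes):
  B0 = {m0, m2, n0}
  B1 = {m1, n1}
m0 ∈ B0, n0 ∈ B0 → same block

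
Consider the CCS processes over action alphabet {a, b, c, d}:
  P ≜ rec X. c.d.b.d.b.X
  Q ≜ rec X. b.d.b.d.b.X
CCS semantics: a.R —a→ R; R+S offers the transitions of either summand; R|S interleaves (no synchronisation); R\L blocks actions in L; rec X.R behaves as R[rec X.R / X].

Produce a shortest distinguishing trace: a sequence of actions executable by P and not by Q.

c

Reachable graph of P (5 states):
  u0 = rec X. c.d.b.d.b.X → =c=> u1
  u1 = d.b.d.b.(rec X. c.d.b.d.b.X) → =d=> u2
  u2 = b.d.b.(rec X. c.d.b.d.b.X) → =b=> u3
  u3 = d.b.(rec X. c.d.b.d.b.X) → =d=> u4
  u4 = b.(rec X. c.d.b.d.b.X) → =b=> u0
Reachable graph of Q (5 states):
  v0 = rec X. b.d.b.d.b.X → =b=> v1
  v1 = d.b.d.b.(rec X. b.d.b.d.b.X) → =d=> v2
  v2 = b.d.b.(rec X. b.d.b.d.b.X) → =b=> v3
  v3 = d.b.(rec X. b.d.b.d.b.X) → =d=> v4
  v4 = b.(rec X. b.d.b.d.b.X) → =b=> v0
Executing c from P (initial set {u0}):
  step 1 (c): {u1}
  — P admits the full trace.
Executing c from Q (initial set {v0}):
  step 1 (c): no successor for Q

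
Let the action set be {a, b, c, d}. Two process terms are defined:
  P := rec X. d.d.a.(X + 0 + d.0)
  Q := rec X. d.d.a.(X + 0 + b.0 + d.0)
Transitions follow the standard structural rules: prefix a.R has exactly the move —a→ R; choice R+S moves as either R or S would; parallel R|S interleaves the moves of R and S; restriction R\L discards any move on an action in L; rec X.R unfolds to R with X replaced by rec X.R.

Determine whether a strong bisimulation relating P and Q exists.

LTS(P): 5 reachable states
  s0 = rec X. d.d.a.(X + 0 + d.0) → -d-> s1
  s1 = d.a.((rec X. d.d.a.(X + 0 + d.0)) + 0 + d.0) → -d-> s2
  s2 = a.((rec X. d.d.a.(X + 0 + d.0)) + 0 + d.0) → -a-> s3
  s3 = (rec X. d.d.a.(X + 0 + d.0)) + 0 + d.0 → -d-> s1, -d-> s4
  s4 = 0 → ·
LTS(Q): 5 reachable states
  t0 = rec X. d.d.a.(X + 0 + b.0 + d.0) → -d-> t1
  t1 = d.a.((rec X. d.d.a.(X + 0 + b.0 + d.0)) + 0 + b.0 + d.0) → -d-> t2
  t2 = a.((rec X. d.d.a.(X + 0 + b.0 + d.0)) + 0 + b.0 + d.0) → -a-> t3
  t3 = (rec X. d.d.a.(X + 0 + b.0 + d.0)) + 0 + b.0 + d.0 → -b-> t4, -d-> t1, -d-> t4
  t4 = 0 → ·
Coarsest stable partition (strong bisimilarity classes):
  B0 = {s0}
  B1 = {s1}
  B2 = {s2}
  B3 = {s3}
  B4 = {s4, t4}
  B5 = {t0}
  B6 = {t1}
  B7 = {t2}
  B8 = {t3}
s0 ∈ B0, t0 ∈ B5 → different blocks

not bisimilar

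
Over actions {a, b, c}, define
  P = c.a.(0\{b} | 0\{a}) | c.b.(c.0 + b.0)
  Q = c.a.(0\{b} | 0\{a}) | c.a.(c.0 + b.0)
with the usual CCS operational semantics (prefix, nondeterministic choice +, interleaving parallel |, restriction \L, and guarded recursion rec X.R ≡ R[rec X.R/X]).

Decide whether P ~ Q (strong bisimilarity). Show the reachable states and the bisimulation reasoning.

Reachable graph of P (12 states):
  m0 = c.a.(0\{b} | 0\{a}) | c.b.(c.0 + b.0) ⊢ —c→ m1, —c→ m2
  m1 = a.(0\{b} | 0\{a}) | c.b.(c.0 + b.0) ⊢ —a→ m3, —c→ m4
  m2 = c.a.(0\{b} | 0\{a}) | b.(c.0 + b.0) ⊢ —b→ m5, —c→ m4
  m3 = 0\{b} | 0\{a} | c.b.(c.0 + b.0) ⊢ —c→ m6
  m4 = a.(0\{b} | 0\{a}) | b.(c.0 + b.0) ⊢ —a→ m6, —b→ m7
  m5 = c.a.(0\{b} | 0\{a}) | (c.0 + b.0) ⊢ —b→ m8, —c→ m7, —c→ m8
  m6 = 0\{b} | 0\{a} | b.(c.0 + b.0) ⊢ —b→ m9
  m7 = a.(0\{b} | 0\{a}) | (c.0 + b.0) ⊢ —a→ m9, —b→ m10, —c→ m10
  m8 = c.a.(0\{b} | 0\{a}) | 0 ⊢ —c→ m10
  m9 = 0\{b} | 0\{a} | (c.0 + b.0) ⊢ —b→ m11, —c→ m11
  m10 = a.(0\{b} | 0\{a}) | 0 ⊢ —a→ m11
  m11 = 0\{b} | 0\{a} | 0 ⊢ stopped
Reachable graph of Q (12 states):
  n0 = c.a.(0\{b} | 0\{a}) | c.a.(c.0 + b.0) ⊢ —c→ n1, —c→ n2
  n1 = a.(0\{b} | 0\{a}) | c.a.(c.0 + b.0) ⊢ —a→ n3, —c→ n4
  n2 = c.a.(0\{b} | 0\{a}) | a.(c.0 + b.0) ⊢ —a→ n5, —c→ n4
  n3 = 0\{b} | 0\{a} | c.a.(c.0 + b.0) ⊢ —c→ n6
  n4 = a.(0\{b} | 0\{a}) | a.(c.0 + b.0) ⊢ —a→ n6, —a→ n7
  n5 = c.a.(0\{b} | 0\{a}) | (c.0 + b.0) ⊢ —b→ n8, —c→ n7, —c→ n8
  n6 = 0\{b} | 0\{a} | a.(c.0 + b.0) ⊢ —a→ n9
  n7 = a.(0\{b} | 0\{a}) | (c.0 + b.0) ⊢ —a→ n9, —b→ n10, —c→ n10
  n8 = c.a.(0\{b} | 0\{a}) | 0 ⊢ —c→ n10
  n9 = 0\{b} | 0\{a} | (c.0 + b.0) ⊢ —b→ n11, —c→ n11
  n10 = a.(0\{b} | 0\{a}) | 0 ⊢ —a→ n11
  n11 = 0\{b} | 0\{a} | 0 ⊢ stopped
Bisimilarity quotient blocks:
  B0 = {m0}
  B1 = {m1}
  B2 = {m3}
  B3 = {m6}
  B4 = {m9, n9}
  B5 = {m11, n11}
  B6 = {m4}
  B7 = {m7, n7}
  B8 = {m10, n10}
  B9 = {m2}
  B10 = {m5, n5}
  B11 = {m8, n8}
  B12 = {n0}
  B13 = {n2}
  B14 = {n4}
  B15 = {n6}
  B16 = {n1}
  B17 = {n3}
m0 ∈ B0, n0 ∈ B12 → different blocks

P ≁ Q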